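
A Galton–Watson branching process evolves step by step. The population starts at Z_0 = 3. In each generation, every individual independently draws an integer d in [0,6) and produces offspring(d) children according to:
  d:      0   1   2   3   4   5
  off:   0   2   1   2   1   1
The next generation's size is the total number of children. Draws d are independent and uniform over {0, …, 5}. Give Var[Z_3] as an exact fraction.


Outcome values over d=0..5: [0, 2, 1, 2, 1, 1]
Σy = 7, Σy² = 11, M = 6
μ = 7/6 = 7/6,  σ² = 11/6 − (7/6)² = 17/36
V_0 = 0, E_0 = 3
V_1 = 17/36·E_0 + (7/6)²·V_0 = 17/12;  E_1 = 7/2
V_2 = 17/36·E_1 + (7/6)²·V_1 = 1547/432;  E_2 = 49/12
V_3 = 17/36·E_2 + (7/6)²·V_2 = 105791/15552;  E_3 = 343/72

105791/15552


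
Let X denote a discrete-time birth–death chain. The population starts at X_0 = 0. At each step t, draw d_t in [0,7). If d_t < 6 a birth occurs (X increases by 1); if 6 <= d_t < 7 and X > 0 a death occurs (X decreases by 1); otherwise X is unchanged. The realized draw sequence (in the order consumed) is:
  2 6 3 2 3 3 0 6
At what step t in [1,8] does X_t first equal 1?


t=0: X=0, d=2 → birth, X_1=1
t=1: X=1, d=6 → death, X_2=0
t=2: X=0, d=3 → birth, X_3=1
t=3: X=1, d=2 → birth, X_4=2
t=4: X=2, d=3 → birth, X_5=3
t=5: X=3, d=3 → birth, X_6=4
t=6: X=4, d=0 → birth, X_7=5
t=7: X=5, d=6 → death, X_8=4

1


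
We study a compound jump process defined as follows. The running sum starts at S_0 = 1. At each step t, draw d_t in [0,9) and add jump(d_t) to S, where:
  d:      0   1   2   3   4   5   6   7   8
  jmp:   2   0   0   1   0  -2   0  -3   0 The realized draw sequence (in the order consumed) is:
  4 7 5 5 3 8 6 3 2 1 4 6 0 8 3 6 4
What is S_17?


t=0: S=1, d=4, jump=0, S_1=1
t=1: S=1, d=7, jump=-3, S_2=-2
t=2: S=-2, d=5, jump=-2, S_3=-4
t=3: S=-4, d=5, jump=-2, S_4=-6
t=4: S=-6, d=3, jump=1, S_5=-5
t=5: S=-5, d=8, jump=0, S_6=-5
t=6: S=-5, d=6, jump=0, S_7=-5
t=7: S=-5, d=3, jump=1, S_8=-4
t=8: S=-4, d=2, jump=0, S_9=-4
t=9: S=-4, d=1, jump=0, S_10=-4
t=10: S=-4, d=4, jump=0, S_11=-4
t=11: S=-4, d=6, jump=0, S_12=-4
t=12: S=-4, d=0, jump=2, S_13=-2
t=13: S=-2, d=8, jump=0, S_14=-2
t=14: S=-2, d=3, jump=1, S_15=-1
t=15: S=-1, d=6, jump=0, S_16=-1
t=16: S=-1, d=4, jump=0, S_17=-1

-1


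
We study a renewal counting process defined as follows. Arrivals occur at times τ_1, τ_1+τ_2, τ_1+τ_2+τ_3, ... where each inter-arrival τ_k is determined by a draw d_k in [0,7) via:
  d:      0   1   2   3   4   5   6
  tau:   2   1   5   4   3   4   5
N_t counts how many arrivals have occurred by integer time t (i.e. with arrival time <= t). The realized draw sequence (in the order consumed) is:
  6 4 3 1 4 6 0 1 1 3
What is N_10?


draw d_1=6: τ_1=5, arrival time A_1=5
draw d_2=4: τ_2=3, arrival time A_2=8
draw d_3=3: τ_3=4, arrival time A_3=12
draw d_4=1: τ_4=1, arrival time A_4=13
draw d_5=4: τ_5=3, arrival time A_5=16
draw d_6=6: τ_6=5, arrival time A_6=21
draw d_7=0: τ_7=2, arrival time A_7=23
draw d_8=1: τ_8=1, arrival time A_8=24
draw d_9=1: τ_9=1, arrival time A_9=25
draw d_10=3: τ_10=4, arrival time A_10=29
N_t over t=0..10: 0:0 1:0 2:0 3:0 4:0 5:1 6:1 7:1 8:2 9:2 10:2

2


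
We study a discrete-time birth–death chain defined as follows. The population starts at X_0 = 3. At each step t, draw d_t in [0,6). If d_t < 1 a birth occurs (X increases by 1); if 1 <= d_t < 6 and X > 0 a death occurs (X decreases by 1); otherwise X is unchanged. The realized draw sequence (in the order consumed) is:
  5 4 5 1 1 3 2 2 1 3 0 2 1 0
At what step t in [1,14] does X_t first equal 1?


t=0: X=3, d=5 → death, X_1=2
t=1: X=2, d=4 → death, X_2=1
t=2: X=1, d=5 → death, X_3=0
t=3: X=0, d=1 → hold, X_4=0
t=4: X=0, d=1 → hold, X_5=0
t=5: X=0, d=3 → hold, X_6=0
t=6: X=0, d=2 → hold, X_7=0
t=7: X=0, d=2 → hold, X_8=0
t=8: X=0, d=1 → hold, X_9=0
t=9: X=0, d=3 → hold, X_10=0
t=10: X=0, d=0 → birth, X_11=1
t=11: X=1, d=2 → death, X_12=0
t=12: X=0, d=1 → hold, X_13=0
t=13: X=0, d=0 → birth, X_14=1

2


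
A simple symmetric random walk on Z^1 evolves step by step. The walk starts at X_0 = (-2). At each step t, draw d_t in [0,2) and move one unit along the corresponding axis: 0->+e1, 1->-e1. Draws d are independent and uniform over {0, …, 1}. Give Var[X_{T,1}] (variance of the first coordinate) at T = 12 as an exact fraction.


12

Outcome values over d=0..1: [1, -1]
Σy = 0, Σy² = 2, M = 2
μ = 0/2 = 0,  σ² = 2/2 − (0)² = 1
Independent increments: Var[X_12] = 12·σ² = 12·(1) = 12


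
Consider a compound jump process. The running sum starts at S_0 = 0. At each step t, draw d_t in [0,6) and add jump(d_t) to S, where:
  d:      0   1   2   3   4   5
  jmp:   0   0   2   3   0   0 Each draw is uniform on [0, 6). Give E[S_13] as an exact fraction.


65/6

Outcome values over d=0..5: [0, 0, 2, 3, 0, 0]
Σy = 5, Σy² = 13, M = 6
μ = 5/6 = 5/6,  σ² = 13/6 − (5/6)² = 53/36
E[S_13] = 0 + 13·(5/6) = 65/6


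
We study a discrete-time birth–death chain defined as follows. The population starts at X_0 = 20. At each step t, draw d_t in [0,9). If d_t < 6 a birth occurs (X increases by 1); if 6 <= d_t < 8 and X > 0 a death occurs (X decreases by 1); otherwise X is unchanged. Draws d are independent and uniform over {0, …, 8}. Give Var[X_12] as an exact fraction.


224/27

X can drop by at most 1 per step and X_0 = 20 > T = 12, so X_t >= 20 − t >= 8 > 0 for every t <= 12: the floor at 0 (the 'and X > 0' condition) never binds. Hence X_12 = X_0 + Σ_{t<12} Y_t with i.i.d. increments Y_t = y(d_t) ∈ {+1, −1, 0}.
Outcome values over d=0..8: [1, 1, 1, 1, 1, 1, -1, -1, 0]
Σy = 4, Σy² = 8, M = 9
μ = 4/9 = 4/9,  σ² = 8/9 − (4/9)² = 56/81
Independent increments: Var[X_12] = 12·σ² = 12·(56/81) = 224/27


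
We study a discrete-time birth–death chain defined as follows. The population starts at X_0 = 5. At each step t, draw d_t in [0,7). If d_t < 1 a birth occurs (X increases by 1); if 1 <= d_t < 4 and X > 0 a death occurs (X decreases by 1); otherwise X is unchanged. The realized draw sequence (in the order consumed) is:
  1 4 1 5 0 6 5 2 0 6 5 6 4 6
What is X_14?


t=0: X=5, d=1 → death, X_1=4
t=1: X=4, d=4 → hold, X_2=4
t=2: X=4, d=1 → death, X_3=3
t=3: X=3, d=5 → hold, X_4=3
t=4: X=3, d=0 → birth, X_5=4
t=5: X=4, d=6 → hold, X_6=4
t=6: X=4, d=5 → hold, X_7=4
t=7: X=4, d=2 → death, X_8=3
t=8: X=3, d=0 → birth, X_9=4
t=9: X=4, d=6 → hold, X_10=4
t=10: X=4, d=5 → hold, X_11=4
t=11: X=4, d=6 → hold, X_12=4
t=12: X=4, d=4 → hold, X_13=4
t=13: X=4, d=6 → hold, X_14=4

4


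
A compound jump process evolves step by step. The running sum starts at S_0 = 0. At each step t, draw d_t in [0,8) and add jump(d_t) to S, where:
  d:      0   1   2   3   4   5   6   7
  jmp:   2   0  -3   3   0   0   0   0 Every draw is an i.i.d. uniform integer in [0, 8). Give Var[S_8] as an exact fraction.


43/2

Outcome values over d=0..7: [2, 0, -3, 3, 0, 0, 0, 0]
Σy = 2, Σy² = 22, M = 8
μ = 2/8 = 1/4,  σ² = 22/8 − (1/4)² = 43/16
Independent increments: Var[S_8] = 8·σ² = 8·(43/16) = 43/2


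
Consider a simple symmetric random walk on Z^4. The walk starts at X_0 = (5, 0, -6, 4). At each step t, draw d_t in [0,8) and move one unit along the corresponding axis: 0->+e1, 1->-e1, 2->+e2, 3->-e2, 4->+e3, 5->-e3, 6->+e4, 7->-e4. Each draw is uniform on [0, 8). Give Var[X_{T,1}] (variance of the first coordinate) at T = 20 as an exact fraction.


5

Outcome values over d=0..7: [1, -1, 0, 0, 0, 0, 0, 0]
Σy = 0, Σy² = 2, M = 8
μ = 0/8 = 0,  σ² = 2/8 − (0)² = 1/4
Independent increments: Var[X_20] = 20·σ² = 20·(1/4) = 5


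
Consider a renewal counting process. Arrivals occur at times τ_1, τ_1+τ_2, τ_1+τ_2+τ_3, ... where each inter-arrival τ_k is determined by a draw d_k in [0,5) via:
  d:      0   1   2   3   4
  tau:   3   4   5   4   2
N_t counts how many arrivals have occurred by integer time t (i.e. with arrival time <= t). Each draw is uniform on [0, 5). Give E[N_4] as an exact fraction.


21/25

Inter-arrival values over d=0..4: [3, 4, 5, 4, 2]
Each d has probability 1/5, so the pmf of τ is: f(2) = 1/5, f(3) = 1/5, f(4) = 2/5, f(5) = 1/5
Renewal equation for m(n) = E[N_n]: condition on τ_1 = k (if k <= n, one arrival plus a fresh copy on the remaining n−k steps): m(n) = F(n) + Σ_{k<=n} f(k)·m(n−k), where F(n) = P(τ <= n) and m(0) = 0
m(1) = F(1) = 0
m(2) = F(2) = 1/5
m(3) = F(3) = 2/5
m(4) = F(4) + f(2)·m(2) = 4/5 + 1/5·1/5 = 21/25
E[N_4] = m(4) = 21/25


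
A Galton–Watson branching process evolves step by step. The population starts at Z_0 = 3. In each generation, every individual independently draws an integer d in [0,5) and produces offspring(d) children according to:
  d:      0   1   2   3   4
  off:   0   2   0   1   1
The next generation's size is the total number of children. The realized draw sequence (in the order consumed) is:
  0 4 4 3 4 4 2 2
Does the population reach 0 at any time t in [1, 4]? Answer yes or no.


yes

gen 0: Z_0=3, draws=[0, 4, 4], offspring=[0, 1, 1], Z_1=2
gen 1: Z_1=2, draws=[3, 4], offspring=[1, 1], Z_2=2
gen 2: Z_2=2, draws=[4, 2], offspring=[1, 0], Z_3=1
gen 3: Z_3=1, draws=[2], offspring=[0], Z_4=0


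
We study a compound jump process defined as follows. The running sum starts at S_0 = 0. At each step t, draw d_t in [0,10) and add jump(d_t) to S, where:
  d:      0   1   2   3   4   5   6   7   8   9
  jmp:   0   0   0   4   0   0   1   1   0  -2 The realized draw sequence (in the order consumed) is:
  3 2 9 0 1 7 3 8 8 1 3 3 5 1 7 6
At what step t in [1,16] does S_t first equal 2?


3

t=0: S=0, d=3, jump=4, S_1=4
t=1: S=4, d=2, jump=0, S_2=4
t=2: S=4, d=9, jump=-2, S_3=2
t=3: S=2, d=0, jump=0, S_4=2
t=4: S=2, d=1, jump=0, S_5=2
t=5: S=2, d=7, jump=1, S_6=3
t=6: S=3, d=3, jump=4, S_7=7
t=7: S=7, d=8, jump=0, S_8=7
t=8: S=7, d=8, jump=0, S_9=7
t=9: S=7, d=1, jump=0, S_10=7
t=10: S=7, d=3, jump=4, S_11=11
t=11: S=11, d=3, jump=4, S_12=15
t=12: S=15, d=5, jump=0, S_13=15
t=13: S=15, d=1, jump=0, S_14=15
t=14: S=15, d=7, jump=1, S_15=16
t=15: S=16, d=6, jump=1, S_16=17


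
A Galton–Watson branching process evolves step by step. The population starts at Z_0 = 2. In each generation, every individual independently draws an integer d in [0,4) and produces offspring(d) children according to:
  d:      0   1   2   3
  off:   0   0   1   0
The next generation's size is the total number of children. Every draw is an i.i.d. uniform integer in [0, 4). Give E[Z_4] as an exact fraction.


1/128

Outcome values over d=0..3: [0, 0, 1, 0]
Σy = 1, Σy² = 1, M = 4
μ = 1/4 = 1/4,  σ² = 1/4 − (1/4)² = 3/16
E[Z_0] = 2
E[Z_1] = 1/4·E[Z_0] = 1/2
E[Z_2] = 1/4·E[Z_1] = 1/8
E[Z_3] = 1/4·E[Z_2] = 1/32
E[Z_4] = 1/4·E[Z_3] = 1/128


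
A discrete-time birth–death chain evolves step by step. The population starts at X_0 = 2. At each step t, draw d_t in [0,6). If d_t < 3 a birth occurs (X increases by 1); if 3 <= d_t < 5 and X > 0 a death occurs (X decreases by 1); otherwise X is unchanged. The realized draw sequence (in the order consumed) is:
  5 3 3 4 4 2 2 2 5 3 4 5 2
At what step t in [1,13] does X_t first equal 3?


t=0: X=2, d=5 → hold, X_1=2
t=1: X=2, d=3 → death, X_2=1
t=2: X=1, d=3 → death, X_3=0
t=3: X=0, d=4 → hold, X_4=0
t=4: X=0, d=4 → hold, X_5=0
t=5: X=0, d=2 → birth, X_6=1
t=6: X=1, d=2 → birth, X_7=2
t=7: X=2, d=2 → birth, X_8=3
t=8: X=3, d=5 → hold, X_9=3
t=9: X=3, d=3 → death, X_10=2
t=10: X=2, d=4 → death, X_11=1
t=11: X=1, d=5 → hold, X_12=1
t=12: X=1, d=2 → birth, X_13=2

8


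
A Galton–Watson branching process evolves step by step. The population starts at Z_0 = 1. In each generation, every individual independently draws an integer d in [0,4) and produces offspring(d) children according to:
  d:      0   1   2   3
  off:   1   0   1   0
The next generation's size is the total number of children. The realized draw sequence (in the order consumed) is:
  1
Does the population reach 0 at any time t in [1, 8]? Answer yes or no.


yes

gen 0: Z_0=1, draws=[1], offspring=[0], Z_1=0
gen 1: Z_1=0, draws=[], offspring=[], Z_2=0
gen 2: Z_2=0, draws=[], offspring=[], Z_3=0
gen 3: Z_3=0, draws=[], offspring=[], Z_4=0
gen 4: Z_4=0, draws=[], offspring=[], Z_5=0
gen 5: Z_5=0, draws=[], offspring=[], Z_6=0
gen 6: Z_6=0, draws=[], offspring=[], Z_7=0
gen 7: Z_7=0, draws=[], offspring=[], Z_8=0


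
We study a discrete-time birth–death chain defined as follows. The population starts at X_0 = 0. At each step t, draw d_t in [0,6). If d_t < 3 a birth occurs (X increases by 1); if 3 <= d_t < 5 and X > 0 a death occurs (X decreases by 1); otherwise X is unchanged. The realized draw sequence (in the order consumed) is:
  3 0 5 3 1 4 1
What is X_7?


t=0: X=0, d=3 → hold, X_1=0
t=1: X=0, d=0 → birth, X_2=1
t=2: X=1, d=5 → hold, X_3=1
t=3: X=1, d=3 → death, X_4=0
t=4: X=0, d=1 → birth, X_5=1
t=5: X=1, d=4 → death, X_6=0
t=6: X=0, d=1 → birth, X_7=1

1


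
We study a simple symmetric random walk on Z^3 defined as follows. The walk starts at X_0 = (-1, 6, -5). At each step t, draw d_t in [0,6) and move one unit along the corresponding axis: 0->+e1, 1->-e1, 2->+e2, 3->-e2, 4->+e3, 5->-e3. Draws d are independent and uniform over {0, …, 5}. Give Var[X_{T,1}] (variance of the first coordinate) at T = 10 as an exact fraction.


10/3

Outcome values over d=0..5: [1, -1, 0, 0, 0, 0]
Σy = 0, Σy² = 2, M = 6
μ = 0/6 = 0,  σ² = 2/6 − (0)² = 1/3
Independent increments: Var[X_10] = 10·σ² = 10·(1/3) = 10/3


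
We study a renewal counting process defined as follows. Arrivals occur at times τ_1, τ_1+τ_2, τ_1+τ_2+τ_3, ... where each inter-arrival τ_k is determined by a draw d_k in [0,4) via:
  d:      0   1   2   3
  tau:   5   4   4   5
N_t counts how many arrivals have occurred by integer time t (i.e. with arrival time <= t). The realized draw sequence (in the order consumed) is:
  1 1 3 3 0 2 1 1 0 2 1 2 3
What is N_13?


draw d_1=1: τ_1=4, arrival time A_1=4
draw d_2=1: τ_2=4, arrival time A_2=8
draw d_3=3: τ_3=5, arrival time A_3=13
draw d_4=3: τ_4=5, arrival time A_4=18
draw d_5=0: τ_5=5, arrival time A_5=23
draw d_6=2: τ_6=4, arrival time A_6=27
draw d_7=1: τ_7=4, arrival time A_7=31
draw d_8=1: τ_8=4, arrival time A_8=35
draw d_9=0: τ_9=5, arrival time A_9=40
draw d_10=2: τ_10=4, arrival time A_10=44
draw d_11=1: τ_11=4, arrival time A_11=48
draw d_12=2: τ_12=4, arrival time A_12=52
draw d_13=3: τ_13=5, arrival time A_13=57
N_t over t=0..13: 0:0 1:0 2:0 3:0 4:1 5:1 6:1 7:1 8:2 9:2 10:2 11:2 12:2 13:3

3


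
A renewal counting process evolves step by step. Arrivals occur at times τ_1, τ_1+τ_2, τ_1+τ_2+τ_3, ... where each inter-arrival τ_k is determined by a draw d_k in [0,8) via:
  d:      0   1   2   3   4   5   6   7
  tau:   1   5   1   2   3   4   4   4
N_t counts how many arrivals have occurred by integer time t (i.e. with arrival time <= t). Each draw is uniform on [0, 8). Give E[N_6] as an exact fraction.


7343/4096

Inter-arrival values over d=0..7: [1, 5, 1, 2, 3, 4, 4, 4]
Each d has probability 1/8, so the pmf of τ is: f(1) = 1/4, f(2) = 1/8, f(3) = 1/8, f(4) = 3/8, f(5) = 1/8
Renewal equation for m(n) = E[N_n]: condition on τ_1 = k (if k <= n, one arrival plus a fresh copy on the remaining n−k steps): m(n) = F(n) + Σ_{k<=n} f(k)·m(n−k), where F(n) = P(τ <= n) and m(0) = 0
m(1) = F(1) = 1/4
m(2) = F(2) + f(1)·m(1) = 3/8 + 1/4·1/4 = 7/16
m(3) = F(3) + f(1)·m(2) + f(2)·m(1) = 1/2 + 1/4·7/16 + 1/8·1/4 = 41/64
m(4) = F(4) + f(1)·m(3) + f(2)·m(2) + f(3)·m(1) = 7/8 + 1/4·41/64 + 1/8·7/16 + 1/8·1/4 = 287/256
m(5) = F(5) + f(1)·m(4) + f(2)·m(3) + f(3)·m(2) + f(4)·m(1) = 1 + 1/4·287/256 + 1/8·41/64 + 1/8·7/16 + 3/8·1/4 = 1545/1024
m(6) = F(6) + f(1)·m(5) + f(2)·m(4) + f(3)·m(3) + f(4)·m(2) + f(5)·m(1) = 1 + 1/4·1545/1024 + 1/8·287/256 + 1/8·41/64 + 3/8·7/16 + 1/8·1/4 = 7343/4096
E[N_6] = m(6) = 7343/4096


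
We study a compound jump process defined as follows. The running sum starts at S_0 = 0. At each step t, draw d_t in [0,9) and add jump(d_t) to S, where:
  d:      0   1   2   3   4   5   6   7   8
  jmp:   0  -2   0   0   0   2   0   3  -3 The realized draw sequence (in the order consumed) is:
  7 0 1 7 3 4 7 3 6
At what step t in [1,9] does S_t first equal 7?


7

t=0: S=0, d=7, jump=3, S_1=3
t=1: S=3, d=0, jump=0, S_2=3
t=2: S=3, d=1, jump=-2, S_3=1
t=3: S=1, d=7, jump=3, S_4=4
t=4: S=4, d=3, jump=0, S_5=4
t=5: S=4, d=4, jump=0, S_6=4
t=6: S=4, d=7, jump=3, S_7=7
t=7: S=7, d=3, jump=0, S_8=7
t=8: S=7, d=6, jump=0, S_9=7


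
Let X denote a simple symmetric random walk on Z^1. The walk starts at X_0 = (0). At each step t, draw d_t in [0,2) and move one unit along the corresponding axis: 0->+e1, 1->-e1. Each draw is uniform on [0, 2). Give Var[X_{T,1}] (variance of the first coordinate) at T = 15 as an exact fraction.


15

Outcome values over d=0..1: [1, -1]
Σy = 0, Σy² = 2, M = 2
μ = 0/2 = 0,  σ² = 2/2 − (0)² = 1
Independent increments: Var[X_15] = 15·σ² = 15·(1) = 15


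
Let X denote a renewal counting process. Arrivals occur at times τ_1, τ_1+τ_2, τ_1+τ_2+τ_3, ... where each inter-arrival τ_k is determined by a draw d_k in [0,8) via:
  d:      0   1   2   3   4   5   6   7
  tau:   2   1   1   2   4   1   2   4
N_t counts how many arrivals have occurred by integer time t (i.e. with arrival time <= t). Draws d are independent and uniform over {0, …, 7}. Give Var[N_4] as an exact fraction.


11156895/16777216

Inter-arrival values over d=0..7: [2, 1, 1, 2, 4, 1, 2, 4]
Each d has probability 1/8, so the pmf of τ is: f(1) = 3/8, f(2) = 3/8, f(4) = 1/4
Let p_n(j) = P(N_n = j), with p_0 = [1]. Condition on τ_1: p_n(0) = P(τ > n), and for j >= 1, p_n(j) = Σ_{k<=n} f(k)·p_{n−k}(j−1)
p_1 = [5/8, 3/8]  (j = 0..1)
p_2 = [1/4, 39/64, 9/64]  (j = 0..2)
p_3 = [1/4, 21/64, 189/512, 27/512]  (j = 0..3)
p_4 = [0, 7/16, 45/128, 783/4096, 81/4096]  (j = 0..4)
E[N_4] = Σ j·p_4(j) = 7345/4096;  E[N_4²] = Σ j²·p_4(j) = 15895/4096
Var[N_4] = 15895/4096 − (7345/4096)² = 11156895/16777216


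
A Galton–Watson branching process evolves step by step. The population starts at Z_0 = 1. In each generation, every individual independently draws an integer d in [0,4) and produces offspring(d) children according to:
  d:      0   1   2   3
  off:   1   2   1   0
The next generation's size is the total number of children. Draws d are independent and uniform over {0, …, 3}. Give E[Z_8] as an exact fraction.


Outcome values over d=0..3: [1, 2, 1, 0]
Σy = 4, Σy² = 6, M = 4
μ = 4/4 = 1,  σ² = 6/4 − (1)² = 1/2
E[Z_0] = 1
E[Z_1] = 1·E[Z_0] = 1
E[Z_2] = 1·E[Z_1] = 1
E[Z_3] = 1·E[Z_2] = 1
E[Z_4] = 1·E[Z_3] = 1
E[Z_5] = 1·E[Z_4] = 1
E[Z_6] = 1·E[Z_5] = 1
E[Z_7] = 1·E[Z_6] = 1
E[Z_8] = 1·E[Z_7] = 1

1


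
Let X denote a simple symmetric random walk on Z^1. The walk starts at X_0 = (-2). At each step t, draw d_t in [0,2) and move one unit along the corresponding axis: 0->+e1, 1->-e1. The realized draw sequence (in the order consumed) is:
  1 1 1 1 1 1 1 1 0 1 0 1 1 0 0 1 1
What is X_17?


t=0: X=(-2), d=1 → -e1, X_1=(-3)
t=1: X=(-3), d=1 → -e1, X_2=(-4)
t=2: X=(-4), d=1 → -e1, X_3=(-5)
t=3: X=(-5), d=1 → -e1, X_4=(-6)
t=4: X=(-6), d=1 → -e1, X_5=(-7)
t=5: X=(-7), d=1 → -e1, X_6=(-8)
t=6: X=(-8), d=1 → -e1, X_7=(-9)
t=7: X=(-9), d=1 → -e1, X_8=(-10)
t=8: X=(-10), d=0 → +e1, X_9=(-9)
t=9: X=(-9), d=1 → -e1, X_10=(-10)
t=10: X=(-10), d=0 → +e1, X_11=(-9)
t=11: X=(-9), d=1 → -e1, X_12=(-10)
t=12: X=(-10), d=1 → -e1, X_13=(-11)
t=13: X=(-11), d=0 → +e1, X_14=(-10)
t=14: X=(-10), d=0 → +e1, X_15=(-9)
t=15: X=(-9), d=1 → -e1, X_16=(-10)
t=16: X=(-10), d=1 → -e1, X_17=(-11)

(-11)


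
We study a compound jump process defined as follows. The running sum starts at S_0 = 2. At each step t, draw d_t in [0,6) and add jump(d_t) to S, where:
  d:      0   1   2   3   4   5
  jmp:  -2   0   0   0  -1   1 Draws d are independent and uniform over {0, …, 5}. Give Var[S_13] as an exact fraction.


104/9

Outcome values over d=0..5: [-2, 0, 0, 0, -1, 1]
Σy = -2, Σy² = 6, M = 6
μ = -2/6 = -1/3,  σ² = 6/6 − (-1/3)² = 8/9
Independent increments: Var[S_13] = 13·σ² = 13·(8/9) = 104/9


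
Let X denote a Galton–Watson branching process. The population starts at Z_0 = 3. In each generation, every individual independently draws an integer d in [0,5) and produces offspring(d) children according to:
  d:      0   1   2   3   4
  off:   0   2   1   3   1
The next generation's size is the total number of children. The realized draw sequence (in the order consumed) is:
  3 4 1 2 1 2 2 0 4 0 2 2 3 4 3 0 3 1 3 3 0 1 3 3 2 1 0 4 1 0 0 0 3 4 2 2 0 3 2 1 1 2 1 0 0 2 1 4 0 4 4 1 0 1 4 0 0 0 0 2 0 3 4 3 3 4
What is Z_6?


23

gen 0: Z_0=3, draws=[3, 4, 1], offspring=[3, 1, 2], Z_1=6
gen 1: Z_1=6, draws=[2, 1, 2, 2, 0, 4], offspring=[1, 2, 1, 1, 0, 1], Z_2=6
gen 2: Z_2=6, draws=[0, 2, 2, 3, 4, 3], offspring=[0, 1, 1, 3, 1, 3], Z_3=9
gen 3: Z_3=9, draws=[0, 3, 1, 3, 3, 0, 1, 3, 3], offspring=[0, 3, 2, 3, 3, 0, 2, 3, 3], Z_4=19
gen 4: Z_4=19, draws=[2, 1, 0, 4, 1, 0, 0, 0, 3, 4, 2, 2, 0, 3, 2, 1, 1, 2, 1], offspring=[1, 2, 0, 1, 2, 0, 0, 0, 3, 1, 1, 1, 0, 3, 1, 2, 2, 1, 2], Z_5=23
gen 5: Z_5=23, draws=[0, 0, 2, 1, 4, 0, 4, 4, 1, 0, 1, 4, 0, 0, 0, 0, 2, 0, 3, 4, 3, 3, 4], offspring=[0, 0, 1, 2, 1, 0, 1, 1, 2, 0, 2, 1, 0, 0, 0, 0, 1, 0, 3, 1, 3, 3, 1], Z_6=23


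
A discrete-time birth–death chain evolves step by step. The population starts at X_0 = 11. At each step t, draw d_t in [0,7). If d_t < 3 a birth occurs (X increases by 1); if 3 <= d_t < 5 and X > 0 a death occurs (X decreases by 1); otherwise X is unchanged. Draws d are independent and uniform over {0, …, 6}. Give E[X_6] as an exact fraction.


X can drop by at most 1 per step and X_0 = 11 > T = 6, so X_t >= 11 − t >= 5 > 0 for every t <= 6: the floor at 0 (the 'and X > 0' condition) never binds. Hence X_6 = X_0 + Σ_{t<6} Y_t with i.i.d. increments Y_t = y(d_t) ∈ {+1, −1, 0}.
Outcome values over d=0..6: [1, 1, 1, -1, -1, 0, 0]
Σy = 1, Σy² = 5, M = 7
μ = 1/7 = 1/7,  σ² = 5/7 − (1/7)² = 34/49
E[X_6] = 11 + 6·(1/7) = 83/7

83/7


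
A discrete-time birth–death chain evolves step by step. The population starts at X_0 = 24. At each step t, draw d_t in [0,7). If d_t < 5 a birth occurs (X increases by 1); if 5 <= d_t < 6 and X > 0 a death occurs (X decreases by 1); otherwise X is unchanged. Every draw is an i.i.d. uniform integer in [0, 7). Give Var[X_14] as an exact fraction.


X can drop by at most 1 per step and X_0 = 24 > T = 14, so X_t >= 24 − t >= 10 > 0 for every t <= 14: the floor at 0 (the 'and X > 0' condition) never binds. Hence X_14 = X_0 + Σ_{t<14} Y_t with i.i.d. increments Y_t = y(d_t) ∈ {+1, −1, 0}.
Outcome values over d=0..6: [1, 1, 1, 1, 1, -1, 0]
Σy = 4, Σy² = 6, M = 7
μ = 4/7 = 4/7,  σ² = 6/7 − (4/7)² = 26/49
Independent increments: Var[X_14] = 14·σ² = 14·(26/49) = 52/7

52/7


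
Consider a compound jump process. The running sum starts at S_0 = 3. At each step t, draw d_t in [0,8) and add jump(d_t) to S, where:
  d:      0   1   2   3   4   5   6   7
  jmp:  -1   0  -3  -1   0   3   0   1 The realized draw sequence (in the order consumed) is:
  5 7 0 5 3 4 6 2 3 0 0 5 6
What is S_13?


5

t=0: S=3, d=5, jump=3, S_1=6
t=1: S=6, d=7, jump=1, S_2=7
t=2: S=7, d=0, jump=-1, S_3=6
t=3: S=6, d=5, jump=3, S_4=9
t=4: S=9, d=3, jump=-1, S_5=8
t=5: S=8, d=4, jump=0, S_6=8
t=6: S=8, d=6, jump=0, S_7=8
t=7: S=8, d=2, jump=-3, S_8=5
t=8: S=5, d=3, jump=-1, S_9=4
t=9: S=4, d=0, jump=-1, S_10=3
t=10: S=3, d=0, jump=-1, S_11=2
t=11: S=2, d=5, jump=3, S_12=5
t=12: S=5, d=6, jump=0, S_13=5


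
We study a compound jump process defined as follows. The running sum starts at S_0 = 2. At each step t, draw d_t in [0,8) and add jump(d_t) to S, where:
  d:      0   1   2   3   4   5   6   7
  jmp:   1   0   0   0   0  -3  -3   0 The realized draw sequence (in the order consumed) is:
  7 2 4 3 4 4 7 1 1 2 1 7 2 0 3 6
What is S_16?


0

t=0: S=2, d=7, jump=0, S_1=2
t=1: S=2, d=2, jump=0, S_2=2
t=2: S=2, d=4, jump=0, S_3=2
t=3: S=2, d=3, jump=0, S_4=2
t=4: S=2, d=4, jump=0, S_5=2
t=5: S=2, d=4, jump=0, S_6=2
t=6: S=2, d=7, jump=0, S_7=2
t=7: S=2, d=1, jump=0, S_8=2
t=8: S=2, d=1, jump=0, S_9=2
t=9: S=2, d=2, jump=0, S_10=2
t=10: S=2, d=1, jump=0, S_11=2
t=11: S=2, d=7, jump=0, S_12=2
t=12: S=2, d=2, jump=0, S_13=2
t=13: S=2, d=0, jump=1, S_14=3
t=14: S=3, d=3, jump=0, S_15=3
t=15: S=3, d=6, jump=-3, S_16=0


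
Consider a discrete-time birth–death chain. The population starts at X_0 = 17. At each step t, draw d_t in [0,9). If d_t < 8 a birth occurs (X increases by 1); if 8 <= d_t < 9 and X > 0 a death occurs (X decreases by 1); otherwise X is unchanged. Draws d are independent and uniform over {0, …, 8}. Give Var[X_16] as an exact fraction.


X can drop by at most 1 per step and X_0 = 17 > T = 16, so X_t >= 17 − t >= 1 > 0 for every t <= 16: the floor at 0 (the 'and X > 0' condition) never binds. Hence X_16 = X_0 + Σ_{t<16} Y_t with i.i.d. increments Y_t = y(d_t) ∈ {+1, −1, 0}.
Outcome values over d=0..8: [1, 1, 1, 1, 1, 1, 1, 1, -1]
Σy = 7, Σy² = 9, M = 9
μ = 7/9 = 7/9,  σ² = 9/9 − (7/9)² = 32/81
Independent increments: Var[X_16] = 16·σ² = 16·(32/81) = 512/81

512/81


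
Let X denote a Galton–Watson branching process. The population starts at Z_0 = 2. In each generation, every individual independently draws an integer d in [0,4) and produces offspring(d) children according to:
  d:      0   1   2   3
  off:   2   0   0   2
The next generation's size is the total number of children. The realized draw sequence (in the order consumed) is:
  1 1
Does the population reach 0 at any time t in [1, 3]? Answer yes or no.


yes

gen 0: Z_0=2, draws=[1, 1], offspring=[0, 0], Z_1=0
gen 1: Z_1=0, draws=[], offspring=[], Z_2=0
gen 2: Z_2=0, draws=[], offspring=[], Z_3=0


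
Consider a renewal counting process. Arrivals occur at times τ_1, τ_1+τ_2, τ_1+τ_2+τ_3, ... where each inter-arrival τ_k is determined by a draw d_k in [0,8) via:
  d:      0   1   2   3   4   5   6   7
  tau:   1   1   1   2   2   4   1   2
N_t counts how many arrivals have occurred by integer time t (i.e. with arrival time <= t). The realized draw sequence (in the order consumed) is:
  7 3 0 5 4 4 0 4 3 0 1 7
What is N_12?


draw d_1=7: τ_1=2, arrival time A_1=2
draw d_2=3: τ_2=2, arrival time A_2=4
draw d_3=0: τ_3=1, arrival time A_3=5
draw d_4=5: τ_4=4, arrival time A_4=9
draw d_5=4: τ_5=2, arrival time A_5=11
draw d_6=4: τ_6=2, arrival time A_6=13
draw d_7=0: τ_7=1, arrival time A_7=14
draw d_8=4: τ_8=2, arrival time A_8=16
draw d_9=3: τ_9=2, arrival time A_9=18
draw d_10=0: τ_10=1, arrival time A_10=19
draw d_11=1: τ_11=1, arrival time A_11=20
draw d_12=7: τ_12=2, arrival time A_12=22
N_t over t=0..12: 0:0 1:0 2:1 3:1 4:2 5:3 6:3 7:3 8:3 9:4 10:4 11:5 12:5

5


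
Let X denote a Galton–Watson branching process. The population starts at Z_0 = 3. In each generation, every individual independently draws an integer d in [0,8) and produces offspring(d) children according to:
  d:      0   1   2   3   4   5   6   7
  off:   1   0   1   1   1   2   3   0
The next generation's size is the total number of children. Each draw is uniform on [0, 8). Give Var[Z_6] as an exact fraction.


Outcome values over d=0..7: [1, 0, 1, 1, 1, 2, 3, 0]
Σy = 9, Σy² = 17, M = 8
μ = 9/8 = 9/8,  σ² = 17/8 − (9/8)² = 55/64
V_0 = 0, E_0 = 3
V_1 = 55/64·E_0 + (9/8)²·V_0 = 165/64;  E_1 = 27/8
V_2 = 55/64·E_1 + (9/8)²·V_1 = 25245/4096;  E_2 = 243/64
V_3 = 55/64·E_2 + (9/8)²·V_2 = 2900205/262144;  E_3 = 2187/512
V_4 = 55/64·E_3 + (9/8)²·V_3 = 296502525/16777216;  E_4 = 19683/4096
V_5 = 55/64·E_4 + (9/8)²·V_4 = 28450890765/1073741824;  E_5 = 177147/32768
V_6 = 55/64·E_5 + (9/8)²·V_5 = 2623783561245/68719476736;  E_6 = 1594323/262144

2623783561245/68719476736


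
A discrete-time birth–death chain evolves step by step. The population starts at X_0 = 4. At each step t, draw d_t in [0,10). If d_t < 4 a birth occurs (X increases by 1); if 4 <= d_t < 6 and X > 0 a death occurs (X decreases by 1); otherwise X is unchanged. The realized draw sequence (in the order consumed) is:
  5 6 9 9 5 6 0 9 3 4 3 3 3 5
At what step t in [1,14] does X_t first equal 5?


t=0: X=4, d=5 → death, X_1=3
t=1: X=3, d=6 → hold, X_2=3
t=2: X=3, d=9 → hold, X_3=3
t=3: X=3, d=9 → hold, X_4=3
t=4: X=3, d=5 → death, X_5=2
t=5: X=2, d=6 → hold, X_6=2
t=6: X=2, d=0 → birth, X_7=3
t=7: X=3, d=9 → hold, X_8=3
t=8: X=3, d=3 → birth, X_9=4
t=9: X=4, d=4 → death, X_10=3
t=10: X=3, d=3 → birth, X_11=4
t=11: X=4, d=3 → birth, X_12=5
t=12: X=5, d=3 → birth, X_13=6
t=13: X=6, d=5 → death, X_14=5

12


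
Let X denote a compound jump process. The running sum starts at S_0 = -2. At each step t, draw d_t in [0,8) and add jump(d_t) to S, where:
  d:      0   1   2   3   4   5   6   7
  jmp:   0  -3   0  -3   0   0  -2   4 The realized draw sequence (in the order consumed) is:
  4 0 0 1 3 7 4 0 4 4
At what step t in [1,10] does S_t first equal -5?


4

t=0: S=-2, d=4, jump=0, S_1=-2
t=1: S=-2, d=0, jump=0, S_2=-2
t=2: S=-2, d=0, jump=0, S_3=-2
t=3: S=-2, d=1, jump=-3, S_4=-5
t=4: S=-5, d=3, jump=-3, S_5=-8
t=5: S=-8, d=7, jump=4, S_6=-4
t=6: S=-4, d=4, jump=0, S_7=-4
t=7: S=-4, d=0, jump=0, S_8=-4
t=8: S=-4, d=4, jump=0, S_9=-4
t=9: S=-4, d=4, jump=0, S_10=-4


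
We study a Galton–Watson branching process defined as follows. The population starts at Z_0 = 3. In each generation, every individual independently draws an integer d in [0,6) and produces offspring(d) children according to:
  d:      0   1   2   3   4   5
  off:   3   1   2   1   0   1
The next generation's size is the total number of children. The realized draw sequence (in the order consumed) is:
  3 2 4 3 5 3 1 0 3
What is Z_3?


5

gen 0: Z_0=3, draws=[3, 2, 4], offspring=[1, 2, 0], Z_1=3
gen 1: Z_1=3, draws=[3, 5, 3], offspring=[1, 1, 1], Z_2=3
gen 2: Z_2=3, draws=[1, 0, 3], offspring=[1, 3, 1], Z_3=5


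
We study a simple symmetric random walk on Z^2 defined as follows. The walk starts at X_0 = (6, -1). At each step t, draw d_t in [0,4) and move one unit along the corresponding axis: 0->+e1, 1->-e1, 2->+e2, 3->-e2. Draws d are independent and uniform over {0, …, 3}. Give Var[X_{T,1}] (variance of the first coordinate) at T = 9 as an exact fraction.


Outcome values over d=0..3: [1, -1, 0, 0]
Σy = 0, Σy² = 2, M = 4
μ = 0/4 = 0,  σ² = 2/4 − (0)² = 1/2
Independent increments: Var[X_9] = 9·σ² = 9·(1/2) = 9/2

9/2


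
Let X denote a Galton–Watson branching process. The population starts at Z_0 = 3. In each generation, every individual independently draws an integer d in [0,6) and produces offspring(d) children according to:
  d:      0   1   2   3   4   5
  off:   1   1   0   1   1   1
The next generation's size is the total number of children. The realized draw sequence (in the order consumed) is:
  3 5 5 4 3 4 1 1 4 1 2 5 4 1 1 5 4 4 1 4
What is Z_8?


gen 0: Z_0=3, draws=[3, 5, 5], offspring=[1, 1, 1], Z_1=3
gen 1: Z_1=3, draws=[4, 3, 4], offspring=[1, 1, 1], Z_2=3
gen 2: Z_2=3, draws=[1, 1, 4], offspring=[1, 1, 1], Z_3=3
gen 3: Z_3=3, draws=[1, 2, 5], offspring=[1, 0, 1], Z_4=2
gen 4: Z_4=2, draws=[4, 1], offspring=[1, 1], Z_5=2
gen 5: Z_5=2, draws=[1, 5], offspring=[1, 1], Z_6=2
gen 6: Z_6=2, draws=[4, 4], offspring=[1, 1], Z_7=2
gen 7: Z_7=2, draws=[1, 4], offspring=[1, 1], Z_8=2

2


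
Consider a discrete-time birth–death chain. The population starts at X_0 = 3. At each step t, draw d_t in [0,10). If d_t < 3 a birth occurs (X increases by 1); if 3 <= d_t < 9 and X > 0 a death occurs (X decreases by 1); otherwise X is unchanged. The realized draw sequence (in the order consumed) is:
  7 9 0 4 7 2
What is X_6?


t=0: X=3, d=7 → death, X_1=2
t=1: X=2, d=9 → hold, X_2=2
t=2: X=2, d=0 → birth, X_3=3
t=3: X=3, d=4 → death, X_4=2
t=4: X=2, d=7 → death, X_5=1
t=5: X=1, d=2 → birth, X_6=2

2


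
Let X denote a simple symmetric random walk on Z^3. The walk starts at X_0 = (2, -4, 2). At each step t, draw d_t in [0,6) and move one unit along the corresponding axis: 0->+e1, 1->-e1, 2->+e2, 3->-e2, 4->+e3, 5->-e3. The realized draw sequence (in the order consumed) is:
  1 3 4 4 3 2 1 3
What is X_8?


t=0: X=(2, -4, 2), d=1 → -e1, X_1=(1, -4, 2)
t=1: X=(1, -4, 2), d=3 → -e2, X_2=(1, -5, 2)
t=2: X=(1, -5, 2), d=4 → +e3, X_3=(1, -5, 3)
t=3: X=(1, -5, 3), d=4 → +e3, X_4=(1, -5, 4)
t=4: X=(1, -5, 4), d=3 → -e2, X_5=(1, -6, 4)
t=5: X=(1, -6, 4), d=2 → +e2, X_6=(1, -5, 4)
t=6: X=(1, -5, 4), d=1 → -e1, X_7=(0, -5, 4)
t=7: X=(0, -5, 4), d=3 → -e2, X_8=(0, -6, 4)

(0, -6, 4)


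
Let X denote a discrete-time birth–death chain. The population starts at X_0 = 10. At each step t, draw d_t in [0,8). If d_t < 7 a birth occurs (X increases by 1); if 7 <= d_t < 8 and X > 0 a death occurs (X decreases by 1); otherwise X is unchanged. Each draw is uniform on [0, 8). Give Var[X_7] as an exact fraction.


49/16

X can drop by at most 1 per step and X_0 = 10 > T = 7, so X_t >= 10 − t >= 3 > 0 for every t <= 7: the floor at 0 (the 'and X > 0' condition) never binds. Hence X_7 = X_0 + Σ_{t<7} Y_t with i.i.d. increments Y_t = y(d_t) ∈ {+1, −1, 0}.
Outcome values over d=0..7: [1, 1, 1, 1, 1, 1, 1, -1]
Σy = 6, Σy² = 8, M = 8
μ = 6/8 = 3/4,  σ² = 8/8 − (3/4)² = 7/16
Independent increments: Var[X_7] = 7·σ² = 7·(7/16) = 49/16


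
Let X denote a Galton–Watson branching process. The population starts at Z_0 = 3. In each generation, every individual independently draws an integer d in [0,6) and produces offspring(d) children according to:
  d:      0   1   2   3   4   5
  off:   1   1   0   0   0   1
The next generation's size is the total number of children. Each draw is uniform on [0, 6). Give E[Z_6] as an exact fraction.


3/64

Outcome values over d=0..5: [1, 1, 0, 0, 0, 1]
Σy = 3, Σy² = 3, M = 6
μ = 3/6 = 1/2,  σ² = 3/6 − (1/2)² = 1/4
E[Z_0] = 3
E[Z_1] = 1/2·E[Z_0] = 3/2
E[Z_2] = 1/2·E[Z_1] = 3/4
E[Z_3] = 1/2·E[Z_2] = 3/8
E[Z_4] = 1/2·E[Z_3] = 3/16
E[Z_5] = 1/2·E[Z_4] = 3/32
E[Z_6] = 1/2·E[Z_5] = 3/64


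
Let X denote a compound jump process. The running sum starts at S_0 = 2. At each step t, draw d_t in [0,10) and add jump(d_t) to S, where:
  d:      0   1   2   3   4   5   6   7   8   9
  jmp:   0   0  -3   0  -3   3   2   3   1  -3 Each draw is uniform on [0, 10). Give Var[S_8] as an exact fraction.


Outcome values over d=0..9: [0, 0, -3, 0, -3, 3, 2, 3, 1, -3]
Σy = 0, Σy² = 50, M = 10
μ = 0/10 = 0,  σ² = 50/10 − (0)² = 5
Independent increments: Var[S_8] = 8·σ² = 8·(5) = 40

40


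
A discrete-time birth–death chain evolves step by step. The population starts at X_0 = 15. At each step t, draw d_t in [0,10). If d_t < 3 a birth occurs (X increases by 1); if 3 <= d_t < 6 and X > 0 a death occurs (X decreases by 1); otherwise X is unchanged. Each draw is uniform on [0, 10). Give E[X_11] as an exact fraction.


X can drop by at most 1 per step and X_0 = 15 > T = 11, so X_t >= 15 − t >= 4 > 0 for every t <= 11: the floor at 0 (the 'and X > 0' condition) never binds. Hence X_11 = X_0 + Σ_{t<11} Y_t with i.i.d. increments Y_t = y(d_t) ∈ {+1, −1, 0}.
Outcome values over d=0..9: [1, 1, 1, -1, -1, -1, 0, 0, 0, 0]
Σy = 0, Σy² = 6, M = 10
μ = 0/10 = 0,  σ² = 6/10 − (0)² = 3/5
E[X_11] = 15 + 11·(0) = 15

15


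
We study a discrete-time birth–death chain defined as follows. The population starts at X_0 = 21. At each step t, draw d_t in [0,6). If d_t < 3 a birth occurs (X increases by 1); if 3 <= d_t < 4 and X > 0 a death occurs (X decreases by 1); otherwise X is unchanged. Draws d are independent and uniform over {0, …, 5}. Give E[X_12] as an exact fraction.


25

X can drop by at most 1 per step and X_0 = 21 > T = 12, so X_t >= 21 − t >= 9 > 0 for every t <= 12: the floor at 0 (the 'and X > 0' condition) never binds. Hence X_12 = X_0 + Σ_{t<12} Y_t with i.i.d. increments Y_t = y(d_t) ∈ {+1, −1, 0}.
Outcome values over d=0..5: [1, 1, 1, -1, 0, 0]
Σy = 2, Σy² = 4, M = 6
μ = 2/6 = 1/3,  σ² = 4/6 − (1/3)² = 5/9
E[X_12] = 21 + 12·(1/3) = 25


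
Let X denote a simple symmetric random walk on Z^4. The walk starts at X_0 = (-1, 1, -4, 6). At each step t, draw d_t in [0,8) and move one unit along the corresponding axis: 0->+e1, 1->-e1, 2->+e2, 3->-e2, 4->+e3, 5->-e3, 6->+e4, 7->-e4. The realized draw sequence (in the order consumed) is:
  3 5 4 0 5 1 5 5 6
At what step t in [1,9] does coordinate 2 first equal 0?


1

t=0: X=(-1, 1, -4, 6), d=3 → -e2, X_1=(-1, 0, -4, 6)
t=1: X=(-1, 0, -4, 6), d=5 → -e3, X_2=(-1, 0, -5, 6)
t=2: X=(-1, 0, -5, 6), d=4 → +e3, X_3=(-1, 0, -4, 6)
t=3: X=(-1, 0, -4, 6), d=0 → +e1, X_4=(0, 0, -4, 6)
t=4: X=(0, 0, -4, 6), d=5 → -e3, X_5=(0, 0, -5, 6)
t=5: X=(0, 0, -5, 6), d=1 → -e1, X_6=(-1, 0, -5, 6)
t=6: X=(-1, 0, -5, 6), d=5 → -e3, X_7=(-1, 0, -6, 6)
t=7: X=(-1, 0, -6, 6), d=5 → -e3, X_8=(-1, 0, -7, 6)
t=8: X=(-1, 0, -7, 6), d=6 → +e4, X_9=(-1, 0, -7, 7)


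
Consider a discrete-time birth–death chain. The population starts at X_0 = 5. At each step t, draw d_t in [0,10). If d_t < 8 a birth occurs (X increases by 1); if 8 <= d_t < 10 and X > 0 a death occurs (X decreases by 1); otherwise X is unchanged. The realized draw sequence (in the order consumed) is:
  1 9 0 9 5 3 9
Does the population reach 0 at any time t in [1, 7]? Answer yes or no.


t=0: X=5, d=1 → birth, X_1=6
t=1: X=6, d=9 → death, X_2=5
t=2: X=5, d=0 → birth, X_3=6
t=3: X=6, d=9 → death, X_4=5
t=4: X=5, d=5 → birth, X_5=6
t=5: X=6, d=3 → birth, X_6=7
t=6: X=7, d=9 → death, X_7=6

no


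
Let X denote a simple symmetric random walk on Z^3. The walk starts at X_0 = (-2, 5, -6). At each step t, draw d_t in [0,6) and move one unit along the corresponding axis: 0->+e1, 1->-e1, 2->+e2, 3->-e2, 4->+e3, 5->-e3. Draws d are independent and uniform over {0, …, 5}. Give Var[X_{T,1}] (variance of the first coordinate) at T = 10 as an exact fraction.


10/3

Outcome values over d=0..5: [1, -1, 0, 0, 0, 0]
Σy = 0, Σy² = 2, M = 6
μ = 0/6 = 0,  σ² = 2/6 − (0)² = 1/3
Independent increments: Var[X_10] = 10·σ² = 10·(1/3) = 10/3


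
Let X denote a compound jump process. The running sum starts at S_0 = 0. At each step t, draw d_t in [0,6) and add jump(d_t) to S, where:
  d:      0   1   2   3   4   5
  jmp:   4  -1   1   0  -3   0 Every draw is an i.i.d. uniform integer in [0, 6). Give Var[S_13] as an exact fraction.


2093/36

Outcome values over d=0..5: [4, -1, 1, 0, -3, 0]
Σy = 1, Σy² = 27, M = 6
μ = 1/6 = 1/6,  σ² = 27/6 − (1/6)² = 161/36
Independent increments: Var[S_13] = 13·σ² = 13·(161/36) = 2093/36


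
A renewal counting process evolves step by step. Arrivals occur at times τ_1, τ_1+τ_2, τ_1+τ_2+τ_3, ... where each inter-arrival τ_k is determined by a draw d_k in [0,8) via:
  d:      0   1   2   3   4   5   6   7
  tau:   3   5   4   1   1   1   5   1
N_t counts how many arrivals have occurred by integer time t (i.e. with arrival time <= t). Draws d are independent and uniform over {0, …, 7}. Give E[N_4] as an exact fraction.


Inter-arrival values over d=0..7: [3, 5, 4, 1, 1, 1, 5, 1]
Each d has probability 1/8, so the pmf of τ is: f(1) = 1/2, f(3) = 1/8, f(4) = 1/8, f(5) = 1/4
Renewal equation for m(n) = E[N_n]: condition on τ_1 = k (if k <= n, one arrival plus a fresh copy on the remaining n−k steps): m(n) = F(n) + Σ_{k<=n} f(k)·m(n−k), where F(n) = P(τ <= n) and m(0) = 0
m(1) = F(1) = 1/2
m(2) = F(2) + f(1)·m(1) = 1/2 + 1/2·1/2 = 3/4
m(3) = F(3) + f(1)·m(2) = 5/8 + 1/2·3/4 = 1
m(4) = F(4) + f(1)·m(3) + f(3)·m(1) = 3/4 + 1/2·1 + 1/8·1/2 = 21/16
E[N_4] = m(4) = 21/16

21/16


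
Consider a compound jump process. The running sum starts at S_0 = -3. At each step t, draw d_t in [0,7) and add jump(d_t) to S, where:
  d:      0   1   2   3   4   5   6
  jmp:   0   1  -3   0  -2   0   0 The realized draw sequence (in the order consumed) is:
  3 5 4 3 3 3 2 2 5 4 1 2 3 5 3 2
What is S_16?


t=0: S=-3, d=3, jump=0, S_1=-3
t=1: S=-3, d=5, jump=0, S_2=-3
t=2: S=-3, d=4, jump=-2, S_3=-5
t=3: S=-5, d=3, jump=0, S_4=-5
t=4: S=-5, d=3, jump=0, S_5=-5
t=5: S=-5, d=3, jump=0, S_6=-5
t=6: S=-5, d=2, jump=-3, S_7=-8
t=7: S=-8, d=2, jump=-3, S_8=-11
t=8: S=-11, d=5, jump=0, S_9=-11
t=9: S=-11, d=4, jump=-2, S_10=-13
t=10: S=-13, d=1, jump=1, S_11=-12
t=11: S=-12, d=2, jump=-3, S_12=-15
t=12: S=-15, d=3, jump=0, S_13=-15
t=13: S=-15, d=5, jump=0, S_14=-15
t=14: S=-15, d=3, jump=0, S_15=-15
t=15: S=-15, d=2, jump=-3, S_16=-18

-18
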